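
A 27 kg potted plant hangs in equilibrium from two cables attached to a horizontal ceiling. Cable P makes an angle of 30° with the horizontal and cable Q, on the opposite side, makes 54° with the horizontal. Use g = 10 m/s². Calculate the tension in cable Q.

Weight W = 27 × 10 = 270 N acts straight down.
Horizontal: T_P cos 30° = T_Q cos 54°  →  T_P = 0.6787 T_Q.
Vertical: T_P sin 30° + T_Q sin 54° = 270.
Substituting the horizontal relation into the vertical equation gives 1.148 T_Q = 270, so T_Q = 235.1 N.

T_Q ≈ 235 N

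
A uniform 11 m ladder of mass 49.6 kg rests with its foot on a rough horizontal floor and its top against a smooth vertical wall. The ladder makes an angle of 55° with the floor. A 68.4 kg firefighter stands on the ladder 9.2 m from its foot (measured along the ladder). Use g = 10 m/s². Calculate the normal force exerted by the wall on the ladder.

N_wall ≈ 574 N

Torques about the foot: N_wall · 11 sin 55° = 49.6×10×5.5 cos 55° + 68.4×10×9.2 cos 55° → N_wall = 574.22 N.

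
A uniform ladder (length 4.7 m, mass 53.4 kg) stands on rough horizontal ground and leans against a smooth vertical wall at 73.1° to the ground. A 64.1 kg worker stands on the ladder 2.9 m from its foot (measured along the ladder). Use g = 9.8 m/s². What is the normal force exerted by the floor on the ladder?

N_floor ≈ 1150 N

ΣF_y = 0: N_floor = 53.4×9.8 + 64.1×9.8 = 1151.5 N.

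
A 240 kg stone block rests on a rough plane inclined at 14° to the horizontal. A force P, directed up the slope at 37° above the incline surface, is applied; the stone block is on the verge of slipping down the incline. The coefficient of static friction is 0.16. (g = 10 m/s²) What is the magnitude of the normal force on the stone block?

N ≈ 2150 N

On the verge of sliding down the incline, friction equals μN and acts up the slope.
Perpendicular: N + P sin 37° = W cos 14° = 2329 N.
Along incline: P cos 37° + μN = W sin 14° with W sin 14° = 580.6 N.
Solving the pair for P and N: P = 296.2 N, N = 2150 N (and f = μN = 344.1 N).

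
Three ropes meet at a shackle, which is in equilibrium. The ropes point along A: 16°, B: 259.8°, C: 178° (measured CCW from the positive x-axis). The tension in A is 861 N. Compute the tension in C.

T_C ≈ 781 N

Resolve: ΣF_x = 861 cos 16° + T_B cos 259.8° + T_C cos 178° = 0.
        ΣF_y = 861 sin 16° + T_B sin 259.8° + T_C sin 178° = 0.
The known terms sum to (827.6, 237.3) N, so -0.1771 T_B − 0.9994 T_C = -827.6 and -0.9842 T_B + 0.0349 T_C = -237.3.
Solving simultaneously: T_B = 268.8 N, T_C = 780.5 N.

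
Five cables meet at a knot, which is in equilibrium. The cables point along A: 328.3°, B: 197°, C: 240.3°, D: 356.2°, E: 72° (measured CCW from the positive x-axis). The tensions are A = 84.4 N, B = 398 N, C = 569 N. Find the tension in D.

T_D ≈ 371 N

Resolve: ΣF_x = 84.4 cos 328.3° + 398 cos 197° + 569 cos 240.3° + T_D cos 356.2° + T_E cos 72° = 0.
        ΣF_y = 84.4 sin 328.3° + 398 sin 197° + 569 sin 240.3° + T_D sin 356.2° + T_E sin 72° = 0.
The known terms sum to (-590.7, -655) N, so 0.9978 T_D + 0.3090 T_E = 590.7 and -0.0663 T_D + 0.9511 T_E = 655.
Solving simultaneously: T_D = 370.7 N, T_E = 714.5 N.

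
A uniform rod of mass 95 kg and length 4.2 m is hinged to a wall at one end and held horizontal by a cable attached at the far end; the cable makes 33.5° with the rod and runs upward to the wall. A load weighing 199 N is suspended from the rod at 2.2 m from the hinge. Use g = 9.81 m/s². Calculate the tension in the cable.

T ≈ 1030 N

Take torques about the hinge: T sin 33.5° · 4.2 = 95×9.81×2.1 + 199×2.2 = 2394.9 N·m.
So T = 2394.9 / (0.5519 × 4.2) = 1033.1 N.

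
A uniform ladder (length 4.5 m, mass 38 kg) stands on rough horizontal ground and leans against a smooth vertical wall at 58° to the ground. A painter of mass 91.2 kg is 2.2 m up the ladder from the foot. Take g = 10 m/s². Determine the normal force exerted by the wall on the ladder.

Torques about the foot: N_wall · 4.5 sin 58° = 38×10×2.25 cos 58° + 91.2×10×2.2 cos 58° → N_wall = 397.33 N.

N_wall ≈ 397 N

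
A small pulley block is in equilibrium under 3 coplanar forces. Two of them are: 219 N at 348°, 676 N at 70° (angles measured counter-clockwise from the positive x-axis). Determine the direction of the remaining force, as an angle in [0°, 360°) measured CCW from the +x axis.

Sum the known components: ΣF_x = 445.4 N, ΣF_y = 589.7 N.
For equilibrium the remaining force must supply (−ΣF_x, −ΣF_y) = (-445.4, -589.7) N.
Magnitude = √((-445.4)² + (-589.7)²) = 739 N; direction = atan2(-589.7, -445.4) = 232.9°.

θ ≈ 233°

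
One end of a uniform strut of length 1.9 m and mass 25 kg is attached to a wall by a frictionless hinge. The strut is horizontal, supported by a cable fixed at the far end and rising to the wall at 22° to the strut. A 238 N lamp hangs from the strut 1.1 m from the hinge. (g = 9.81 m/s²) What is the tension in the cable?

T ≈ 695 N

Take torques about the hinge: T sin 22° · 1.9 = 25×9.81×0.95 + 238×1.1 = 494.79 N·m.
So T = 494.79 / (0.3746 × 1.9) = 695.17 N.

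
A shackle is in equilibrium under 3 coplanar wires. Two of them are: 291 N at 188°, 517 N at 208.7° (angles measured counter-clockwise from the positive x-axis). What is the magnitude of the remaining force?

F ≈ 796 N

Sum the known components: ΣF_x = -741.7 N, ΣF_y = -288.8 N.
For equilibrium the remaining force must supply (−ΣF_x, −ΣF_y) = (741.7, 288.8) N.
Magnitude = √((741.7)² + (288.8)²) = 795.9 N; direction = atan2(288.8, 741.7) = 21.3°.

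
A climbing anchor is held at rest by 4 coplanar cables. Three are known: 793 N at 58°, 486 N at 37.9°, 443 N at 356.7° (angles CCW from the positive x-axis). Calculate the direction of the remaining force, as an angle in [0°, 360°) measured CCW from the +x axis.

θ ≈ 217°

Sum the known components: ΣF_x = 1246 N, ΣF_y = 945.5 N.
For equilibrium the remaining force must supply (−ΣF_x, −ΣF_y) = (-1246, -945.5) N.
Magnitude = √((-1246)² + (-945.5)²) = 1564 N; direction = atan2(-945.5, -1246) = 217.2°.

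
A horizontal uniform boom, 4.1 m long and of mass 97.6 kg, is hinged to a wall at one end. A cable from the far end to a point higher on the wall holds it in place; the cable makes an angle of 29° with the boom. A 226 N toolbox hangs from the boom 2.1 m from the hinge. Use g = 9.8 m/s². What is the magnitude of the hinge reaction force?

|H| ≈ 1220 N

Take torques about the hinge: T sin 29° · 4.1 = 97.6×9.8×2.05 + 226×2.1 = 2435.4 N·m.
So T = 2435.4 / (0.4848 × 4.1) = 1225.2 N.
ΣF_x = 0: H_x = T cos 29° = 1071.6 N.
ΣF_y = 0: H_y = (97.6×9.8 + 226) − T sin 29° = 1182.5 − 594 = 588.48 N.
|H| = √(H_x² + H_y²) = √((1071.6)² + (588.48)²) = 1222.6 N.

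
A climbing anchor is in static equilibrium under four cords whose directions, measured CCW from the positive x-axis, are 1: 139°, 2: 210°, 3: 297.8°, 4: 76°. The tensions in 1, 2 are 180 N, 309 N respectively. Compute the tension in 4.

Resolve: ΣF_x = 180 cos 139° + 309 cos 210° + T_3 cos 297.8° + T_4 cos 76° = 0.
        ΣF_y = 180 sin 139° + 309 sin 210° + T_3 sin 297.8° + T_4 sin 76° = 0.
The known terms sum to (-403.4, -36.41) N, so 0.4664 T_3 + 0.2419 T_4 = 403.4 and -0.8846 T_3 + 0.9703 T_4 = 36.41.
Solving simultaneously: T_3 = 574.1 N, T_4 = 560.9 N.

T_4 ≈ 561 N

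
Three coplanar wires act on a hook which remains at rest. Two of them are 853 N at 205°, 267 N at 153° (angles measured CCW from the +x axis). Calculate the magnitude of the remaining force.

Sum the known components: ΣF_x = -1011 N, ΣF_y = -239.3 N.
For equilibrium the remaining force must supply (−ΣF_x, −ΣF_y) = (1011, 239.3) N.
Magnitude = √((1011)² + (239.3)²) = 1039 N; direction = atan2(239.3, 1011) = 13.3°.

F ≈ 1040 N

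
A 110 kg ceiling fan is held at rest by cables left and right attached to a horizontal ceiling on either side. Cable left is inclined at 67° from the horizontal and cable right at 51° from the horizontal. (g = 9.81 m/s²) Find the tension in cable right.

Weight W = 110 × 9.81 = 1079 N acts straight down.
Horizontal: T_left cos 67° = T_right cos 51°  →  T_left = 1.611 T_right.
Vertical: T_left sin 67° + T_right sin 51° = 1079.
Substituting the horizontal relation into the vertical equation gives 2.26 T_right = 1079, so T_right = 477.5 N.

T_right ≈ 478 N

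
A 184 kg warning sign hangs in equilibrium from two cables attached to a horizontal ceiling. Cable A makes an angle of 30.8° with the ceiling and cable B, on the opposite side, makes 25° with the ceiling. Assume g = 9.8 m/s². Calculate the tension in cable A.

T_A ≈ 1980 N

Weight W = 184 × 9.8 = 1803 N acts straight down.
Horizontal: T_A cos 30.8° = T_B cos 25°  →  T_B = 0.9478 T_A.
Vertical: T_A sin 30.8° + T_B sin 25° = 1803.
Substituting the horizontal relation into the vertical equation gives 0.9126 T_A = 1803, so T_A = 1976 N.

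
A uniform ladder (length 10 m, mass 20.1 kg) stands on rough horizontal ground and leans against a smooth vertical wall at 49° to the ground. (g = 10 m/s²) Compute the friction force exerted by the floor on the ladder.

Torques about the foot: N_wall · 10 sin 49° = 20.1×10×5 cos 49° → N_wall = 87.363 N.
ΣF_x = 0: f_floor = N_wall = 87.363 N.

f ≈ 87.4 N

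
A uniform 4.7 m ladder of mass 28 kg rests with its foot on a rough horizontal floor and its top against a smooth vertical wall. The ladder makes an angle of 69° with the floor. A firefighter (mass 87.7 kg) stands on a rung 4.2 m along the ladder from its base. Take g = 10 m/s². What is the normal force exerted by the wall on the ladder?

Torques about the foot: N_wall · 4.7 sin 69° = 28×10×2.35 cos 69° + 87.7×10×4.2 cos 69° → N_wall = 354.58 N.

N_wall ≈ 355 N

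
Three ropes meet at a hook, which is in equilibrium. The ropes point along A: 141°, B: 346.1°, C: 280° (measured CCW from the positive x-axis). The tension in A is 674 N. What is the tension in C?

T_C ≈ 313 N

Resolve: ΣF_x = 674 cos 141° + T_B cos 346.1° + T_C cos 280° = 0.
        ΣF_y = 674 sin 141° + T_B sin 346.1° + T_C sin 280° = 0.
The known terms sum to (-523.8, 424.2) N, so 0.9707 T_B + 0.1736 T_C = 523.8 and -0.2402 T_B − 0.9848 T_C = -424.2.
Solving simultaneously: T_B = 483.7 N, T_C = 312.7 N.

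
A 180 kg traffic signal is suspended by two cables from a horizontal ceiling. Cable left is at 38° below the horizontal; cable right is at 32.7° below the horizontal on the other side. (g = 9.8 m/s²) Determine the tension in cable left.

Weight W = 180 × 9.8 = 1764 N acts straight down.
Horizontal: T_left cos 38° = T_right cos 32.7°  →  T_right = 0.9364 T_left.
Vertical: T_left sin 38° + T_right sin 32.7° = 1764.
Substituting the horizontal relation into the vertical equation gives 1.122 T_left = 1764, so T_left = 1573 N.

T_left ≈ 1570 N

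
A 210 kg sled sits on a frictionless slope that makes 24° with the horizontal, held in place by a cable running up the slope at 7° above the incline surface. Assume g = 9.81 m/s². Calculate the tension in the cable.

T ≈ 844 N

Take axes along and perpendicular to the incline. Weight components: W sin 24° = 837.9 N down-slope, W cos 24° = 1882 N into the surface.
Along incline: T cos 7° = W sin 24° → T = 844.2 N.
Perpendicular: N = W cos 24° − T sin 7° = 1779 N.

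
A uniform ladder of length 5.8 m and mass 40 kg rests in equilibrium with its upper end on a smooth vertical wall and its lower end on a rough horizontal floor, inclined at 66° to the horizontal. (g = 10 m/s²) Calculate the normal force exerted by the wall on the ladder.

N_wall ≈ 89 N

Torques about the foot: N_wall · 5.8 sin 66° = 40×10×2.9 cos 66° → N_wall = 89.046 N.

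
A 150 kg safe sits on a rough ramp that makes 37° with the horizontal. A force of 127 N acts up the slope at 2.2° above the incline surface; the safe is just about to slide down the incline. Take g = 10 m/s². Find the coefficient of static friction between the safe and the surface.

On the verge of sliding down the incline, friction is at its maximum μN and acts up the slope.
Perpendicular to incline: N = W cos 37° − P sin 2.2° = 1198 − 4.875 = 1193 N.
Along incline: P cos 2.2° + μN = W sin 37° → μ = (W sin 37° − P cos 2.2°) / N = 0.6503.

μ ≈ 0.650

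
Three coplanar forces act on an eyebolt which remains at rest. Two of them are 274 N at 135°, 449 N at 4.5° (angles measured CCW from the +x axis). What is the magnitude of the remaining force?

Sum the known components: ΣF_x = 253.9 N, ΣF_y = 229 N.
For equilibrium the remaining force must supply (−ΣF_x, −ΣF_y) = (-253.9, -229) N.
Magnitude = √((-253.9)² + (-229)²) = 341.9 N; direction = atan2(-229, -253.9) = 222.0°.

F ≈ 342 N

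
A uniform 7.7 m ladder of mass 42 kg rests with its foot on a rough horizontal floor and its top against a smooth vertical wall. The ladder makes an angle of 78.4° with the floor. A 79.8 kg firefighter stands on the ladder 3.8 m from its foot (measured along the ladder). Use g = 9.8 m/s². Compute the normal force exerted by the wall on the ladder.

Torques about the foot: N_wall · 7.7 sin 78.4° = 42×9.8×3.85 cos 78.4° + 79.8×9.8×3.8 cos 78.4° → N_wall = 121.47 N.

N_wall ≈ 121 N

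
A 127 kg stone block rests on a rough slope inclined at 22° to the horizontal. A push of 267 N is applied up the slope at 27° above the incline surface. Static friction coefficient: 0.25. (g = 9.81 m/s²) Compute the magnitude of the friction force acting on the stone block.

Axes along / perpendicular to the incline. W sin 22° = 466.7 N down-slope; W cos 22° = 1155 N into the surface.
Perpendicular: N = W cos 22° − P sin 27° = 1155 − 121.2 = 1034 N.
Along incline: P cos 27° + f = W sin 22° (friction acts up-slope) → f = 466.7 − 237.9 = 228.8 N.
|f| = 228.8 N ≤ μN = 258.5 N, so the stone block is indeed static.

f ≈ 229 N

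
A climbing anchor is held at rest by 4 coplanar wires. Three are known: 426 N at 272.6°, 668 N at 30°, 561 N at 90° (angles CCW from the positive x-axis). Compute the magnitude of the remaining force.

F ≈ 760 N

Sum the known components: ΣF_x = 597.8 N, ΣF_y = 469.4 N.
For equilibrium the remaining force must supply (−ΣF_x, −ΣF_y) = (-597.8, -469.4) N.
Magnitude = √((-597.8)² + (-469.4)²) = 760.1 N; direction = atan2(-469.4, -597.8) = 218.1°.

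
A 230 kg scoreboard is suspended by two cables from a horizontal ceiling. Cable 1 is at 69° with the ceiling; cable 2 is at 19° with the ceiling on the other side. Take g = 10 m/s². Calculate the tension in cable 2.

Weight W = 230 × 10 = 2300 N acts straight down.
Horizontal: T_1 cos 69° = T_2 cos 19°  →  T_1 = 2.638 T_2.
Vertical: T_1 sin 69° + T_2 sin 19° = 2300.
Substituting the horizontal relation into the vertical equation gives 2.789 T_2 = 2300, so T_2 = 824.7 N.

T_2 ≈ 825 N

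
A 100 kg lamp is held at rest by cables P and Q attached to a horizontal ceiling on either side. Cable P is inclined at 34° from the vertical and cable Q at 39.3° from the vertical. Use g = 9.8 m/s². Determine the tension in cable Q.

T_Q ≈ 572 N

Angles from the horizontal: cable P is 90° − 34° = 56°, cable Q is 90° − 39.3° = 50.7°.
Weight W = 100 × 9.8 = 980 N acts straight down.
Horizontal: T_P cos 56° = T_Q cos 50.7°  →  T_P = 1.133 T_Q.
Vertical: T_P sin 56° + T_Q sin 50.7° = 980.
Substituting the horizontal relation into the vertical equation gives 1.713 T_Q = 980, so T_Q = 572.1 N.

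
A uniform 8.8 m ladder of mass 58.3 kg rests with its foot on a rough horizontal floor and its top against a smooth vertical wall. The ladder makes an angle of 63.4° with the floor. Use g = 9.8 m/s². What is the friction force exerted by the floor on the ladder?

Torques about the foot: N_wall · 8.8 sin 63.4° = 58.3×9.8×4.4 cos 63.4° → N_wall = 143.05 N.
ΣF_x = 0: f_floor = N_wall = 143.05 N.

f ≈ 143 N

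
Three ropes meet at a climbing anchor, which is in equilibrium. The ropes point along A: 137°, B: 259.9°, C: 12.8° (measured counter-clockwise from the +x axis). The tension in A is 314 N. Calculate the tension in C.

T_C ≈ 286 N

Resolve: ΣF_x = 314 cos 137° + T_B cos 259.9° + T_C cos 12.8° = 0.
        ΣF_y = 314 sin 137° + T_B sin 259.9° + T_C sin 12.8° = 0.
The known terms sum to (-229.6, 214.1) N, so -0.1754 T_B + 0.9751 T_C = 229.6 and -0.9845 T_B + 0.2215 T_C = -214.1.
Solving simultaneously: T_B = 281.9 N, T_C = 286.2 N.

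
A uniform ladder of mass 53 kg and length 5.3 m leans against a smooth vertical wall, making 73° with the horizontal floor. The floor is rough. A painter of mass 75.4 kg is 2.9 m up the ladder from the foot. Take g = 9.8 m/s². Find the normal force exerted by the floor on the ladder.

N_floor ≈ 1260 N

ΣF_y = 0: N_floor = 53×9.8 + 75.4×9.8 = 1258.3 N.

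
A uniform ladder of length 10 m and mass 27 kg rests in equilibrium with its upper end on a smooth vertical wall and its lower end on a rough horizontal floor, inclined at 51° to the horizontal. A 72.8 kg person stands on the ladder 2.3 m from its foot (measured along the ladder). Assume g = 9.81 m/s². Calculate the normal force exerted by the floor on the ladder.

N_floor ≈ 979 N

ΣF_y = 0: N_floor = 27×9.81 + 72.8×9.81 = 979.04 N.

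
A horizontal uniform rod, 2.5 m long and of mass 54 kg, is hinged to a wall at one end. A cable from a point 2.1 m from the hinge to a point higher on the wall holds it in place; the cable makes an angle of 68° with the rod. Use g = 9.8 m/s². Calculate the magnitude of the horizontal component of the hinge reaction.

Take torques about the hinge: T sin 68° · 2.1 = 54×9.8×1.25 = 661.5 N·m.
So T = 661.5 / (0.9272 × 2.1) = 339.74 N.
ΣF_x = 0: H_x = T cos 68° = 127.27 N.

H_x ≈ 127 N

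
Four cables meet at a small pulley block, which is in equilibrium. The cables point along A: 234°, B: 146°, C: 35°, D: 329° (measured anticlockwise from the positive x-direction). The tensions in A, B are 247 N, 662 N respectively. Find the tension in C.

Resolve: ΣF_x = 247 cos 234° + 662 cos 146° + T_C cos 35° + T_D cos 329° = 0.
        ΣF_y = 247 sin 234° + 662 sin 146° + T_C sin 35° + T_D sin 329° = 0.
The known terms sum to (-694, 170.4) N, so 0.8192 T_C + 0.8572 T_D = 694 and 0.5736 T_C − 0.5150 T_D = -170.4.
Solving simultaneously: T_C = 231.4 N, T_D = 588.5 N.

T_C ≈ 231 N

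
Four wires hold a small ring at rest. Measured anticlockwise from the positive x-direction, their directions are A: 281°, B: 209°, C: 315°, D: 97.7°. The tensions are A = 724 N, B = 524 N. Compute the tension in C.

Resolve: ΣF_x = 724 cos 281° + 524 cos 209° + T_C cos 315° + T_D cos 97.7° = 0.
        ΣF_y = 724 sin 281° + 524 sin 209° + T_C sin 315° + T_D sin 97.7° = 0.
The known terms sum to (-320.2, -964.7) N, so 0.7071 T_C − 0.1340 T_D = 320.2 and -0.7071 T_C + 0.9910 T_D = 964.7.
Solving simultaneously: T_C = 736.9 N, T_D = 1499 N.

T_C ≈ 737 N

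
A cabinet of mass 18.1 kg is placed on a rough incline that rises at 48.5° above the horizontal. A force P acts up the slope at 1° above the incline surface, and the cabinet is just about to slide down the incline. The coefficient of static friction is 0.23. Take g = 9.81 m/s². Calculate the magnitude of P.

On the verge of sliding down the incline, friction equals μN and acts up the slope.
Perpendicular: N + P sin 1° = W cos 48.5° = 117.7 N.
Along incline: P cos 1° + μN = W sin 48.5° with W sin 48.5° = 133 N.
Solving the pair for P and N: P = 106.4 N, N = 115.8 N (and f = μN = 26.63 N).

P ≈ 106 N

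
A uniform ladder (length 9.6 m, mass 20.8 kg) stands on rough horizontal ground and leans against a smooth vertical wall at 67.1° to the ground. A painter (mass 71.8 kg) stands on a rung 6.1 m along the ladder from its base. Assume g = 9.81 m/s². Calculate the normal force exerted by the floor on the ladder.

ΣF_y = 0: N_floor = 20.8×9.81 + 71.8×9.81 = 908.41 N.

N_floor ≈ 908 N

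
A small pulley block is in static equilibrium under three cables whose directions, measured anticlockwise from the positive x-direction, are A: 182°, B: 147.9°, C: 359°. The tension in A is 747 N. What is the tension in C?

T_C ≈ 811 N

Resolve: ΣF_x = 747 cos 182° + T_B cos 147.9° + T_C cos 359° = 0.
        ΣF_y = 747 sin 182° + T_B sin 147.9° + T_C sin 359° = 0.
The known terms sum to (-746.5, -26.07) N, so -0.8471 T_B + 0.9998 T_C = 746.5 and 0.5314 T_B − 0.0175 T_C = 26.07.
Solving simultaneously: T_B = 75.69 N, T_C = 810.8 N.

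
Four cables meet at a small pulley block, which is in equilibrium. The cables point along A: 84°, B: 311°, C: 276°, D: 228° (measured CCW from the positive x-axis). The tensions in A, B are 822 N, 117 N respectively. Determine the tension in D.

T_D ≈ 320 N

Resolve: ΣF_x = 822 cos 84° + 117 cos 311° + T_C cos 276° + T_D cos 228° = 0.
        ΣF_y = 822 sin 84° + 117 sin 311° + T_C sin 276° + T_D sin 228° = 0.
The known terms sum to (162.7, 729.2) N, so 0.1045 T_C − 0.6691 T_D = -162.7 and -0.9945 T_C − 0.7431 T_D = -729.2.
Solving simultaneously: T_C = 493.9 N, T_D = 320.3 N.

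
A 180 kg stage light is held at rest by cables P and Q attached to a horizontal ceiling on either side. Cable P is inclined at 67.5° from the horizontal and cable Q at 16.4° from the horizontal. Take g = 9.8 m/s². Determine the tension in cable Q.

T_Q ≈ 679 N

Weight W = 180 × 9.8 = 1764 N acts straight down.
Horizontal: T_P cos 67.5° = T_Q cos 16.4°  →  T_P = 2.507 T_Q.
Vertical: T_P sin 67.5° + T_Q sin 16.4° = 1764.
Substituting the horizontal relation into the vertical equation gives 2.598 T_Q = 1764, so T_Q = 678.9 N.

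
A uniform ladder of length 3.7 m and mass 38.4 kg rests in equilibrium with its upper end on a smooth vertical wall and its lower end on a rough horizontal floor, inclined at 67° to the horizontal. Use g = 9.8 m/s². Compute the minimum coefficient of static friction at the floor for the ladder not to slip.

μ_min ≈ 0.212

ΣF_y = 0: N_floor = 38.4×9.8 = 376.32 N.
Torques about the foot: N_wall · 3.7 sin 67° = 38.4×9.8×1.85 cos 67° → N_wall = 79.869 N.
ΣF_x = 0: f_floor = N_wall = 79.869 N.
μ_min = f_floor / N_floor = 79.869 / 376.32 = 0.2122.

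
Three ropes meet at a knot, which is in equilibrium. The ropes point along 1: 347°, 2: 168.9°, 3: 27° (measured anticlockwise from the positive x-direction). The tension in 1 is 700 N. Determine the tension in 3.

T_3 ≈ 37.6 N

Resolve: ΣF_x = 700 cos 347° + T_2 cos 168.9° + T_3 cos 27° = 0.
        ΣF_y = 700 sin 347° + T_2 sin 168.9° + T_3 sin 27° = 0.
The known terms sum to (682.1, -157.5) N, so -0.9813 T_2 + 0.8910 T_3 = -682.1 and 0.1925 T_2 + 0.4540 T_3 = 157.5.
Solving simultaneously: T_2 = 729.2 N, T_3 = 37.61 N.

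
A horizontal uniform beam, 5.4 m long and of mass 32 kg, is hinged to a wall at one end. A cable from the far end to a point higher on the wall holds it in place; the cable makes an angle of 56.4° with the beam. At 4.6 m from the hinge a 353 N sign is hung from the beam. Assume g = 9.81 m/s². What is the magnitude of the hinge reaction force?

|H| ≈ 369 N

Take torques about the hinge: T sin 56.4° · 5.4 = 32×9.81×2.7 + 353×4.6 = 2471.4 N·m.
So T = 2471.4 / (0.8329 × 5.4) = 549.47 N.
ΣF_x = 0: H_x = T cos 56.4° = 304.07 N.
ΣF_y = 0: H_y = (32×9.81 + 353) − T sin 56.4° = 666.92 − 457.66 = 209.26 N.
|H| = √(H_x² + H_y²) = √((304.07)² + (209.26)²) = 369.12 N.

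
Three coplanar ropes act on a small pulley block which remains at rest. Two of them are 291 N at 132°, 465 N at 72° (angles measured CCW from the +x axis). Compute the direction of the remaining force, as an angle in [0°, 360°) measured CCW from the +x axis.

θ ≈ 274°

Sum the known components: ΣF_x = -51.02 N, ΣF_y = 658.5 N.
For equilibrium the remaining force must supply (−ΣF_x, −ΣF_y) = (51.02, -658.5) N.
Magnitude = √((51.02)² + (-658.5)²) = 660.5 N; direction = atan2(-658.5, 51.02) = 274.4°.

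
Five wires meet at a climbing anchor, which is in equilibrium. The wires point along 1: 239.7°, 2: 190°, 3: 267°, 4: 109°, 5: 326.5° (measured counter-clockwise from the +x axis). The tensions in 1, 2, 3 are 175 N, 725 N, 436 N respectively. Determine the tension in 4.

Resolve: ΣF_x = 175 cos 239.7° + 725 cos 190° + 436 cos 267° + T_4 cos 109° + T_5 cos 326.5° = 0.
        ΣF_y = 175 sin 239.7° + 725 sin 190° + 436 sin 267° + T_4 sin 109° + T_5 sin 326.5° = 0.
The known terms sum to (-825.1, -712.4) N, so -0.3256 T_4 + 0.8339 T_5 = 825.1 and 0.9455 T_4 − 0.5519 T_5 = 712.4.
Solving simultaneously: T_4 = 1724 N, T_5 = 1663 N.

T_4 ≈ 1720 N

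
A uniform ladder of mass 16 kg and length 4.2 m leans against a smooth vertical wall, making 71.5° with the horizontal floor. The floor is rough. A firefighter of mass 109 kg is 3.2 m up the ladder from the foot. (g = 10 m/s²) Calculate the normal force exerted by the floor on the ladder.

ΣF_y = 0: N_floor = 16×10 + 109×10 = 1250 N.

N_floor ≈ 1250 N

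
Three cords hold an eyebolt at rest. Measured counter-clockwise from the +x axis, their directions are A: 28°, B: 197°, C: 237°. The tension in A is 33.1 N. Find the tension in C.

Resolve: ΣF_x = 33.1 cos 28° + T_B cos 197° + T_C cos 237° = 0.
        ΣF_y = 33.1 sin 28° + T_B sin 197° + T_C sin 237° = 0.
The known terms sum to (29.23, 15.54) N, so -0.9563 T_B − 0.5446 T_C = -29.23 and -0.2924 T_B − 0.8387 T_C = -15.54.
Solving simultaneously: T_B = 24.97 N, T_C = 9.826 N.

T_C ≈ 9.83 N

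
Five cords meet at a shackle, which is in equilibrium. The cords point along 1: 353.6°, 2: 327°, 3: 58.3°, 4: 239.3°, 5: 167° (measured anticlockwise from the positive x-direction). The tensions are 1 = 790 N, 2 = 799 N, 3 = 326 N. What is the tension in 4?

Resolve: ΣF_x = 790 cos 353.6° + 799 cos 327° + 326 cos 58.3° + T_4 cos 239.3° + T_5 cos 167° = 0.
        ΣF_y = 790 sin 353.6° + 799 sin 327° + 326 sin 58.3° + T_4 sin 239.3° + T_5 sin 167° = 0.
The known terms sum to (1626, -245.9) N, so -0.5105 T_4 − 0.9744 T_5 = -1626 and -0.8599 T_4 + 0.2250 T_5 = 245.9.
Solving simultaneously: T_4 = 132.6 N, T_5 = 1600 N.

T_4 ≈ 133 N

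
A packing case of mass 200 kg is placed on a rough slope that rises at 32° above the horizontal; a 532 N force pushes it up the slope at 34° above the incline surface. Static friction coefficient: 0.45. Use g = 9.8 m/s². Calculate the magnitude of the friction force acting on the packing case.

f ≈ 598 N

Axes along / perpendicular to the incline. W sin 32° = 1039 N down-slope; W cos 32° = 1662 N into the surface.
Perpendicular: N = W cos 32° − P sin 34° = 1662 − 297.5 = 1365 N.
Along incline: P cos 34° + f = W sin 32° (friction acts up-slope) → f = 1039 − 441 = 597.6 N.
|f| = 597.6 N ≤ μN = 614.1 N, so the packing case is indeed static.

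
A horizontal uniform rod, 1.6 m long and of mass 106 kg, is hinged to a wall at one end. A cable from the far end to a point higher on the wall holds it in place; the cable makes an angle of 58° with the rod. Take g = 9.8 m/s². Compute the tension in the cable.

T ≈ 612 N

Take torques about the hinge: T sin 58° · 1.6 = 106×9.8×0.8 = 831.04 N·m.
So T = 831.04 / (0.8480 × 1.6) = 612.47 N.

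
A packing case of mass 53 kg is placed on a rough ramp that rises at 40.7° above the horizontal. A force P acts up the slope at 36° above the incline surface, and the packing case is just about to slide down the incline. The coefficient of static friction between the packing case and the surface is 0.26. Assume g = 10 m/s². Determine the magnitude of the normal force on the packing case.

On the verge of sliding down the incline, friction equals μN and acts up the slope.
Perpendicular: N + P sin 36° = W cos 40.7° = 401.8 N.
Along incline: P cos 36° + μN = W sin 40.7° with W sin 40.7° = 345.6 N.
Solving the pair for P and N: P = 367.5 N, N = 185.8 N (and f = μN = 48.31 N).

N ≈ 186 N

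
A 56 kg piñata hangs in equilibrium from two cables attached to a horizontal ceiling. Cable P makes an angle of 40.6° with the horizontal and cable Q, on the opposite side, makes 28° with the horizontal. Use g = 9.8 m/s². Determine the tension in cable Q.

T_Q ≈ 448 N

Weight W = 56 × 9.8 = 548.8 N acts straight down.
Horizontal: T_P cos 40.6° = T_Q cos 28°  →  T_P = 1.163 T_Q.
Vertical: T_P sin 40.6° + T_Q sin 28° = 548.8.
Substituting the horizontal relation into the vertical equation gives 1.226 T_Q = 548.8, so T_Q = 447.5 N.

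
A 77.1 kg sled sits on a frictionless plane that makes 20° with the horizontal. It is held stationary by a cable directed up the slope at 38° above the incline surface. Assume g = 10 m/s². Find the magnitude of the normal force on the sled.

N ≈ 518 N

Take axes along and perpendicular to the incline. Weight components: W sin 20° = 263.7 N down-slope, W cos 20° = 724.5 N into the surface.
Along incline: T cos 38° = W sin 20° → T = 334.6 N.
Perpendicular: N = W cos 20° − T sin 38° = 518.5 N.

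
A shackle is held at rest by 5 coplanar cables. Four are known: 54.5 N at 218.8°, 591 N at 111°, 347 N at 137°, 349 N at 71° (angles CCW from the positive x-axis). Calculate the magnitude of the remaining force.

Sum the known components: ΣF_x = -394.4 N, ΣF_y = 1084 N.
For equilibrium the remaining force must supply (−ΣF_x, −ΣF_y) = (394.4, -1084) N.
Magnitude = √((394.4)² + (-1084)²) = 1154 N; direction = atan2(-1084, 394.4) = 290.0°.

F ≈ 1150 N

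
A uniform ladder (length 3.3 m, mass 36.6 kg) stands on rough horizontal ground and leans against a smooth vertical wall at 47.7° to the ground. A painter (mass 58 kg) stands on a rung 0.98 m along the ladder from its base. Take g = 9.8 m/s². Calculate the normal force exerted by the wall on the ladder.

Torques about the foot: N_wall · 3.3 sin 47.7° = 36.6×9.8×1.65 cos 47.7° + 58×9.8×0.98 cos 47.7° → N_wall = 316.78 N.

N_wall ≈ 317 N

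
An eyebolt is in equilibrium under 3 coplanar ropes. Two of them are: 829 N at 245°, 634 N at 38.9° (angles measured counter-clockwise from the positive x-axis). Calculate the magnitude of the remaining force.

Sum the known components: ΣF_x = 143.1 N, ΣF_y = -353.2 N.
For equilibrium the remaining force must supply (−ΣF_x, −ΣF_y) = (-143.1, 353.2) N.
Magnitude = √((-143.1)² + (353.2)²) = 381.1 N; direction = atan2(353.2, -143.1) = 112.0°.

F ≈ 381 N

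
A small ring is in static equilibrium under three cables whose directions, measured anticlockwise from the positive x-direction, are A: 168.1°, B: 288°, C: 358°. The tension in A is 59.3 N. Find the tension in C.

Resolve: ΣF_x = 59.3 cos 168.1° + T_B cos 288° + T_C cos 358° = 0.
        ΣF_y = 59.3 sin 168.1° + T_B sin 288° + T_C sin 358° = 0.
The known terms sum to (-58.03, 12.23) N, so 0.3090 T_B + 0.9994 T_C = 58.03 and -0.9511 T_B − 0.0349 T_C = -12.23.
Solving simultaneously: T_B = 10.85 N, T_C = 54.71 N.

T_C ≈ 54.7 N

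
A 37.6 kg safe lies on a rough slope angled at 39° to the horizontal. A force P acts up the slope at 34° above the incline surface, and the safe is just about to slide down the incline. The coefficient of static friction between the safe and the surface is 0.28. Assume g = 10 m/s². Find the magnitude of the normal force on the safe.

On the verge of sliding down the incline, friction equals μN and acts up the slope.
Perpendicular: N + P sin 34° = W cos 39° = 292.2 N.
Along incline: P cos 34° + μN = W sin 39° with W sin 39° = 236.6 N.
Solving the pair for P and N: P = 230.2 N, N = 163.5 N (and f = μN = 45.77 N).

N ≈ 163 N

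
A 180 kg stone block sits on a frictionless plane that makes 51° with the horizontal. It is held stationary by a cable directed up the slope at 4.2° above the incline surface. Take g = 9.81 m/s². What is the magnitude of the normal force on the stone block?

Take axes along and perpendicular to the incline. Weight components: W sin 51° = 1372 N down-slope, W cos 51° = 1111 N into the surface.
Along incline: T cos 4.2° = W sin 51° → T = 1376 N.
Perpendicular: N = W cos 51° − T sin 4.2° = 1010 N.

N ≈ 1010 N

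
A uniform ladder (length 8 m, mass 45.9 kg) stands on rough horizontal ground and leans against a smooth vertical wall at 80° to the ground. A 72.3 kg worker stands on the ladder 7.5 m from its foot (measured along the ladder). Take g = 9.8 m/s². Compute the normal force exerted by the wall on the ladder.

N_wall ≈ 157 N

Torques about the foot: N_wall · 8 sin 80° = 45.9×9.8×4 cos 80° + 72.3×9.8×7.5 cos 80° → N_wall = 156.78 N.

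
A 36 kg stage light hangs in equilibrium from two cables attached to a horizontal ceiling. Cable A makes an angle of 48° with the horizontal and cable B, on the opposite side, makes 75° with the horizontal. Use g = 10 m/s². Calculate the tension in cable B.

Weight W = 36 × 10 = 360 N acts straight down.
Horizontal: T_A cos 48° = T_B cos 75°  →  T_A = 0.3868 T_B.
Vertical: T_A sin 48° + T_B sin 75° = 360.
Substituting the horizontal relation into the vertical equation gives 1.253 T_B = 360, so T_B = 287.2 N.

T_B ≈ 287 N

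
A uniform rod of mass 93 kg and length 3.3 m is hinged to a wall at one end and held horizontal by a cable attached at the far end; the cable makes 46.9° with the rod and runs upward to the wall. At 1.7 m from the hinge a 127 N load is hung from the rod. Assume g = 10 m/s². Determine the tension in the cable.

T ≈ 726 N

Take torques about the hinge: T sin 46.9° · 3.3 = 93×10×1.65 + 127×1.7 = 1750.4 N·m.
So T = 1750.4 / (0.7302 × 3.3) = 726.45 N.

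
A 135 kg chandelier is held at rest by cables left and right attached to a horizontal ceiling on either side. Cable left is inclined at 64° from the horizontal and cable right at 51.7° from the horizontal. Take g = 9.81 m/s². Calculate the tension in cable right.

Weight W = 135 × 9.81 = 1324 N acts straight down.
Horizontal: T_left cos 64° = T_right cos 51.7°  →  T_left = 1.414 T_right.
Vertical: T_left sin 64° + T_right sin 51.7° = 1324.
Substituting the horizontal relation into the vertical equation gives 2.056 T_right = 1324, so T_right = 644.3 N.

T_right ≈ 644 N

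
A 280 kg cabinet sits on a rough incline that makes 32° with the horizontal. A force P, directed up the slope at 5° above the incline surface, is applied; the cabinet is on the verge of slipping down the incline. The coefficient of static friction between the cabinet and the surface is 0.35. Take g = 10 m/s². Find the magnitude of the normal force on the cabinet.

N ≈ 2320 N

On the verge of sliding down the incline, friction equals μN and acts up the slope.
Perpendicular: N + P sin 5° = W cos 32° = 2375 N.
Along incline: P cos 5° + μN = W sin 32° with W sin 32° = 1484 N.
Solving the pair for P and N: P = 675.9 N, N = 2316 N (and f = μN = 810.5 N).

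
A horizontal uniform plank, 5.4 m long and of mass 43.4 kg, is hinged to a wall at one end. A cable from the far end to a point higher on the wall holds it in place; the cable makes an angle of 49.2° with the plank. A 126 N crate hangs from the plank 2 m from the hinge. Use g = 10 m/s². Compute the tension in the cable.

T ≈ 348 N

Take torques about the hinge: T sin 49.2° · 5.4 = 43.4×10×2.7 + 126×2 = 1423.8 N·m.
So T = 1423.8 / (0.7570 × 5.4) = 348.31 N.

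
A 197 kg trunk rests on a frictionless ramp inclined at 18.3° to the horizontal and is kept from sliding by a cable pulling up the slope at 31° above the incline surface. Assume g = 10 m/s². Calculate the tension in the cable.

Take axes along and perpendicular to the incline. Weight components: W sin 18.3° = 618.6 N down-slope, W cos 18.3° = 1870 N into the surface.
Along incline: T cos 31° = W sin 18.3° → T = 721.6 N.
Perpendicular: N = W cos 18.3° − T sin 31° = 1499 N.

T ≈ 722 N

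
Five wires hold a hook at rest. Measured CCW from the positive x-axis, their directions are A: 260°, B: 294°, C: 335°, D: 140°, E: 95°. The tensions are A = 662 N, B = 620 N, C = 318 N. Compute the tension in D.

Resolve: ΣF_x = 662 cos 260° + 620 cos 294° + 318 cos 335° + T_D cos 140° + T_E cos 95° = 0.
        ΣF_y = 662 sin 260° + 620 sin 294° + 318 sin 335° + T_D sin 140° + T_E sin 95° = 0.
The known terms sum to (425.4, -1353) N, so -0.7660 T_D − 0.0872 T_E = -425.4 and 0.6428 T_D + 0.9962 T_E = 1353.
Solving simultaneously: T_D = 432.6 N, T_E = 1079 N.

T_D ≈ 433 N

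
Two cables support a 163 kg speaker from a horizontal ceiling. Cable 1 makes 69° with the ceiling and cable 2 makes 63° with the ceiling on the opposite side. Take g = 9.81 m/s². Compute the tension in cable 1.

Weight W = 163 × 9.81 = 1599 N acts straight down.
Horizontal: T_1 cos 69° = T_2 cos 63°  →  T_2 = 0.7894 T_1.
Vertical: T_1 sin 69° + T_2 sin 63° = 1599.
Substituting the horizontal relation into the vertical equation gives 1.637 T_1 = 1599, so T_1 = 976.9 N.

T_1 ≈ 977 N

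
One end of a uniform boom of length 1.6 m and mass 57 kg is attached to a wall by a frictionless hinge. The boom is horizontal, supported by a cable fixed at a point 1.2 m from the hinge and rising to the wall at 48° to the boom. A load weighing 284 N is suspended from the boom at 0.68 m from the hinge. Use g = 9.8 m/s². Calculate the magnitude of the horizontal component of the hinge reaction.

Take torques about the hinge: T sin 48° · 1.2 = 57×9.8×0.8 + 284×0.68 = 640 N·m.
So T = 640 / (0.7431 × 1.2) = 717.67 N.
ΣF_x = 0: H_x = T cos 48° = 480.22 N.

H_x ≈ 480 N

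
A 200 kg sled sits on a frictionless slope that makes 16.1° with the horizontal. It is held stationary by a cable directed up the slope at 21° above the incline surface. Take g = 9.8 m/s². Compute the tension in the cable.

Take axes along and perpendicular to the incline. Weight components: W sin 16.1° = 543.5 N down-slope, W cos 16.1° = 1883 N into the surface.
Along incline: T cos 21° = W sin 16.1° → T = 582.2 N.
Perpendicular: N = W cos 16.1° − T sin 21° = 1674 N.

T ≈ 582 N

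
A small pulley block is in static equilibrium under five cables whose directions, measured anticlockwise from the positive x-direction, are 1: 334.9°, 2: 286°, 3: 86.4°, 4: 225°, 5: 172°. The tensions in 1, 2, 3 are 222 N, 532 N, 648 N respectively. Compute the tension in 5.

Resolve: ΣF_x = 222 cos 334.9° + 532 cos 286° + 648 cos 86.4° + T_4 cos 225° + T_5 cos 172° = 0.
        ΣF_y = 222 sin 334.9° + 532 sin 286° + 648 sin 86.4° + T_4 sin 225° + T_5 sin 172° = 0.
The known terms sum to (388.4, 41.16) N, so -0.7071 T_4 − 0.9903 T_5 = -388.4 and -0.7071 T_4 + 0.1392 T_5 = -41.16.
Solving simultaneously: T_4 = 118.7 N, T_5 = 307.4 N.

T_5 ≈ 307 N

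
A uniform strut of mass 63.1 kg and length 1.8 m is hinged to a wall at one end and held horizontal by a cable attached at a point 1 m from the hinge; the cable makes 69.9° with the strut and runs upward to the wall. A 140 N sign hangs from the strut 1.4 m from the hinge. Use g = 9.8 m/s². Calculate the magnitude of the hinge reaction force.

Take torques about the hinge: T sin 69.9° · 1 = 63.1×9.8×0.9 + 140×1.4 = 752.54 N·m.
So T = 752.54 / (0.9391 × 1) = 801.35 N.
ΣF_x = 0: H_x = T cos 69.9° = 275.39 N.
ΣF_y = 0: H_y = (63.1×9.8 + 140) − T sin 69.9° = 758.38 − 752.54 = 5.838 N.
|H| = √(H_x² + H_y²) = √((275.39)² + (5.838)²) = 275.45 N.

|H| ≈ 275 N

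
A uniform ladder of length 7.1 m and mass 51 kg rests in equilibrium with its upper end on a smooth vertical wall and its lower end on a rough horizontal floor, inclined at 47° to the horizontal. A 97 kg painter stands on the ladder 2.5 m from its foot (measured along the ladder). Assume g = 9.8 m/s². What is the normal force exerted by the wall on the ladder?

Torques about the foot: N_wall · 7.1 sin 47° = 51×9.8×3.55 cos 47° + 97×9.8×2.5 cos 47° → N_wall = 545.17 N.

N_wall ≈ 545 N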